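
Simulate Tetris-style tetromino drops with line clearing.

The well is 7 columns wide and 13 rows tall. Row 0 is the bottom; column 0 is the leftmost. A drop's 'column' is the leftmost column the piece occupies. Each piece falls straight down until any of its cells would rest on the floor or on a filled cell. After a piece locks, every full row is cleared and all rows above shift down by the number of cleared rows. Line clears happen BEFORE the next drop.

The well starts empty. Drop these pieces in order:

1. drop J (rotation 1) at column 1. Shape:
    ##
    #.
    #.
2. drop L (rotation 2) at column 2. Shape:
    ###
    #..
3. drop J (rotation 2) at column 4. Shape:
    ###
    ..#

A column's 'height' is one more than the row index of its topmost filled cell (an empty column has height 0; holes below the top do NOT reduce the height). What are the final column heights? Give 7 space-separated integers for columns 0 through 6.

Answer: 0 3 5 5 6 6 6

Derivation:
Drop 1: J rot1 at col 1 lands with bottom-row=0; cleared 0 line(s) (total 0); column heights now [0 3 3 0 0 0 0], max=3
Drop 2: L rot2 at col 2 lands with bottom-row=3; cleared 0 line(s) (total 0); column heights now [0 3 5 5 5 0 0], max=5
Drop 3: J rot2 at col 4 lands with bottom-row=4; cleared 0 line(s) (total 0); column heights now [0 3 5 5 6 6 6], max=6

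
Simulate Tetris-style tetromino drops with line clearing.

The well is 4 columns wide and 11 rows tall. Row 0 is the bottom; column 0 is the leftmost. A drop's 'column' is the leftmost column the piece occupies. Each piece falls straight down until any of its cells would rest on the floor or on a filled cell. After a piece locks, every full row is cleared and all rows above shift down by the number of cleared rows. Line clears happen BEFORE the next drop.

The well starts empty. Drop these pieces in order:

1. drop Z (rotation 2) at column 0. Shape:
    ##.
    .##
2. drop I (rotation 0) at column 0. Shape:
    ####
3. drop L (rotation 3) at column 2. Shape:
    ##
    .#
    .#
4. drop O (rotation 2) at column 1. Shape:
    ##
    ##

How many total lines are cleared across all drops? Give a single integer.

Answer: 1

Derivation:
Drop 1: Z rot2 at col 0 lands with bottom-row=0; cleared 0 line(s) (total 0); column heights now [2 2 1 0], max=2
Drop 2: I rot0 at col 0 lands with bottom-row=2; cleared 1 line(s) (total 1); column heights now [2 2 1 0], max=2
Drop 3: L rot3 at col 2 lands with bottom-row=0; cleared 0 line(s) (total 1); column heights now [2 2 3 3], max=3
Drop 4: O rot2 at col 1 lands with bottom-row=3; cleared 0 line(s) (total 1); column heights now [2 5 5 3], max=5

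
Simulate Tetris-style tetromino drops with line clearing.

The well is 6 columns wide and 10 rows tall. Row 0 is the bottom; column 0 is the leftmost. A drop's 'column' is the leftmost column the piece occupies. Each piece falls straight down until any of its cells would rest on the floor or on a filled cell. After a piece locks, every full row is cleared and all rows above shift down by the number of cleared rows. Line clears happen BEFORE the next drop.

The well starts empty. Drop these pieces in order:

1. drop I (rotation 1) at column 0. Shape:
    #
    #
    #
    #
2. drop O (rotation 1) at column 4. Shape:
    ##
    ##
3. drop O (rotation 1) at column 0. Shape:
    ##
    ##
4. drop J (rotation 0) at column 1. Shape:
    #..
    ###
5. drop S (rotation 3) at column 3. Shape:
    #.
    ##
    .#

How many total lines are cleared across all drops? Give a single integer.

Drop 1: I rot1 at col 0 lands with bottom-row=0; cleared 0 line(s) (total 0); column heights now [4 0 0 0 0 0], max=4
Drop 2: O rot1 at col 4 lands with bottom-row=0; cleared 0 line(s) (total 0); column heights now [4 0 0 0 2 2], max=4
Drop 3: O rot1 at col 0 lands with bottom-row=4; cleared 0 line(s) (total 0); column heights now [6 6 0 0 2 2], max=6
Drop 4: J rot0 at col 1 lands with bottom-row=6; cleared 0 line(s) (total 0); column heights now [6 8 7 7 2 2], max=8
Drop 5: S rot3 at col 3 lands with bottom-row=6; cleared 0 line(s) (total 0); column heights now [6 8 7 9 8 2], max=9

Answer: 0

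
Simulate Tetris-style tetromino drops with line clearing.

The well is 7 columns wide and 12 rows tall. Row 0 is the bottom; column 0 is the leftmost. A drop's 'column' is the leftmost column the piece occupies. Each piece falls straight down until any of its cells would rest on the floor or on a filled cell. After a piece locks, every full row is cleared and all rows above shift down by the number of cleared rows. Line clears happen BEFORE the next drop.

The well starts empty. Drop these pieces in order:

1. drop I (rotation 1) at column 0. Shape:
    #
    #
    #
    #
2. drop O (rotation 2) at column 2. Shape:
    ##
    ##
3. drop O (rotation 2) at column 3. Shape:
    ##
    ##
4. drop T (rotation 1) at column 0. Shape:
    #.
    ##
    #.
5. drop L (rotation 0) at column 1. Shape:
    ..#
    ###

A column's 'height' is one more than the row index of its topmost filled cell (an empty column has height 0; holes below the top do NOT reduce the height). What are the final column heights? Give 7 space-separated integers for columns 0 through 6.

Drop 1: I rot1 at col 0 lands with bottom-row=0; cleared 0 line(s) (total 0); column heights now [4 0 0 0 0 0 0], max=4
Drop 2: O rot2 at col 2 lands with bottom-row=0; cleared 0 line(s) (total 0); column heights now [4 0 2 2 0 0 0], max=4
Drop 3: O rot2 at col 3 lands with bottom-row=2; cleared 0 line(s) (total 0); column heights now [4 0 2 4 4 0 0], max=4
Drop 4: T rot1 at col 0 lands with bottom-row=4; cleared 0 line(s) (total 0); column heights now [7 6 2 4 4 0 0], max=7
Drop 5: L rot0 at col 1 lands with bottom-row=6; cleared 0 line(s) (total 0); column heights now [7 7 7 8 4 0 0], max=8

Answer: 7 7 7 8 4 0 0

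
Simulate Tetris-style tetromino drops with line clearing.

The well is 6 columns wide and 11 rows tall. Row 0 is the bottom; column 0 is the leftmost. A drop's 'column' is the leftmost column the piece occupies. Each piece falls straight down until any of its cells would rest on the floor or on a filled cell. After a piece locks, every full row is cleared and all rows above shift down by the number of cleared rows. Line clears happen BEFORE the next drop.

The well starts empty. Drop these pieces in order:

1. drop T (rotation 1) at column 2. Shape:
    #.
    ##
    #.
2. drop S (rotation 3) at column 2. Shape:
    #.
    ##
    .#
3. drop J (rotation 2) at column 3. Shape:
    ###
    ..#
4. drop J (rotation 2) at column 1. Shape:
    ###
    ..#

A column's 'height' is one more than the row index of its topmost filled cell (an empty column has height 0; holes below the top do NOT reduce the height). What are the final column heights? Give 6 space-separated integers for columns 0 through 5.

Answer: 0 7 7 7 5 5

Derivation:
Drop 1: T rot1 at col 2 lands with bottom-row=0; cleared 0 line(s) (total 0); column heights now [0 0 3 2 0 0], max=3
Drop 2: S rot3 at col 2 lands with bottom-row=2; cleared 0 line(s) (total 0); column heights now [0 0 5 4 0 0], max=5
Drop 3: J rot2 at col 3 lands with bottom-row=3; cleared 0 line(s) (total 0); column heights now [0 0 5 5 5 5], max=5
Drop 4: J rot2 at col 1 lands with bottom-row=5; cleared 0 line(s) (total 0); column heights now [0 7 7 7 5 5], max=7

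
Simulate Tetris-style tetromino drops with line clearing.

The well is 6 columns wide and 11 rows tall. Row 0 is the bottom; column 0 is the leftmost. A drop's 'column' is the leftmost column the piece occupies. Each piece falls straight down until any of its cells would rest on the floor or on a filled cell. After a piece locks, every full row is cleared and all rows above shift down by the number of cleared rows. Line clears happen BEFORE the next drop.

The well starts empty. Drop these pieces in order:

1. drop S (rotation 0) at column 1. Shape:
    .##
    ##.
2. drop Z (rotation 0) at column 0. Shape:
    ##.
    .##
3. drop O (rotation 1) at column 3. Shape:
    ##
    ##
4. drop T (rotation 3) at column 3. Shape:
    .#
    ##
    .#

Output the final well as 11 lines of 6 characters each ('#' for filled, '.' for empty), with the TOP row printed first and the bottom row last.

Drop 1: S rot0 at col 1 lands with bottom-row=0; cleared 0 line(s) (total 0); column heights now [0 1 2 2 0 0], max=2
Drop 2: Z rot0 at col 0 lands with bottom-row=2; cleared 0 line(s) (total 0); column heights now [4 4 3 2 0 0], max=4
Drop 3: O rot1 at col 3 lands with bottom-row=2; cleared 0 line(s) (total 0); column heights now [4 4 3 4 4 0], max=4
Drop 4: T rot3 at col 3 lands with bottom-row=4; cleared 0 line(s) (total 0); column heights now [4 4 3 6 7 0], max=7

Answer: ......
......
......
......
....#.
...##.
....#.
##.##.
.####.
..##..
.##...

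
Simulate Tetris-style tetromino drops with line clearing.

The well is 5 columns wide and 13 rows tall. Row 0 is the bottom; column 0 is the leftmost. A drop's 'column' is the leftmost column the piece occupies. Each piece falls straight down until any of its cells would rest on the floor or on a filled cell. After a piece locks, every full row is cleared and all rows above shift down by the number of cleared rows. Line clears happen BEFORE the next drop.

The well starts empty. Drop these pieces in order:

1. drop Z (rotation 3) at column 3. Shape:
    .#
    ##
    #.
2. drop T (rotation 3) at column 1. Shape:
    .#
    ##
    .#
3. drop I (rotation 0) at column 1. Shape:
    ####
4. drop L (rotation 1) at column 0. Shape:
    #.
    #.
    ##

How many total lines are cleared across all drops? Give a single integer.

Answer: 0

Derivation:
Drop 1: Z rot3 at col 3 lands with bottom-row=0; cleared 0 line(s) (total 0); column heights now [0 0 0 2 3], max=3
Drop 2: T rot3 at col 1 lands with bottom-row=0; cleared 0 line(s) (total 0); column heights now [0 2 3 2 3], max=3
Drop 3: I rot0 at col 1 lands with bottom-row=3; cleared 0 line(s) (total 0); column heights now [0 4 4 4 4], max=4
Drop 4: L rot1 at col 0 lands with bottom-row=4; cleared 0 line(s) (total 0); column heights now [7 5 4 4 4], max=7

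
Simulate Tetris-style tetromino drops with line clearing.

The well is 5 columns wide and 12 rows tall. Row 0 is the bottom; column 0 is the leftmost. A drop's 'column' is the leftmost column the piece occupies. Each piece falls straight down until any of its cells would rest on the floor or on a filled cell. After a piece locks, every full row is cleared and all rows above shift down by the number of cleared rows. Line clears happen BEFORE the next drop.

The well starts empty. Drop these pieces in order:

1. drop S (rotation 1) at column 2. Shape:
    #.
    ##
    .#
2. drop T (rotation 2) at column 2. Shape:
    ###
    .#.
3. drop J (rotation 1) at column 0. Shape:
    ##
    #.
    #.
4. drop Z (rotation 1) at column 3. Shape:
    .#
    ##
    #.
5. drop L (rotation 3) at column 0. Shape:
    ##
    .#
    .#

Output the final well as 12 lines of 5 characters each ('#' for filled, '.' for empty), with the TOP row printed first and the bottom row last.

Drop 1: S rot1 at col 2 lands with bottom-row=0; cleared 0 line(s) (total 0); column heights now [0 0 3 2 0], max=3
Drop 2: T rot2 at col 2 lands with bottom-row=2; cleared 0 line(s) (total 0); column heights now [0 0 4 4 4], max=4
Drop 3: J rot1 at col 0 lands with bottom-row=0; cleared 0 line(s) (total 0); column heights now [3 3 4 4 4], max=4
Drop 4: Z rot1 at col 3 lands with bottom-row=4; cleared 0 line(s) (total 0); column heights now [3 3 4 6 7], max=7
Drop 5: L rot3 at col 0 lands with bottom-row=3; cleared 0 line(s) (total 0); column heights now [6 6 4 6 7], max=7

Answer: .....
.....
.....
.....
.....
....#
##.##
.#.#.
.####
####.
#.##.
#..#.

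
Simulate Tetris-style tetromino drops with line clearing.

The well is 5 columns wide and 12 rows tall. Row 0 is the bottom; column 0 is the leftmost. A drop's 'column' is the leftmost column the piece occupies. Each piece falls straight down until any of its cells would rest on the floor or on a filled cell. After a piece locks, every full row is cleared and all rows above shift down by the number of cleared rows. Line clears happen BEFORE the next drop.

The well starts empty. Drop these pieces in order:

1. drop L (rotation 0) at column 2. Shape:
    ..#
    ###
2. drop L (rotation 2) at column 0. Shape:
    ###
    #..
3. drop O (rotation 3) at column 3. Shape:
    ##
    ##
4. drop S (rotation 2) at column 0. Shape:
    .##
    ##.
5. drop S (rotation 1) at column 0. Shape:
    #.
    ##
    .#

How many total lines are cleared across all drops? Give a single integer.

Drop 1: L rot0 at col 2 lands with bottom-row=0; cleared 0 line(s) (total 0); column heights now [0 0 1 1 2], max=2
Drop 2: L rot2 at col 0 lands with bottom-row=0; cleared 0 line(s) (total 0); column heights now [2 2 2 1 2], max=2
Drop 3: O rot3 at col 3 lands with bottom-row=2; cleared 0 line(s) (total 0); column heights now [2 2 2 4 4], max=4
Drop 4: S rot2 at col 0 lands with bottom-row=2; cleared 0 line(s) (total 0); column heights now [3 4 4 4 4], max=4
Drop 5: S rot1 at col 0 lands with bottom-row=4; cleared 0 line(s) (total 0); column heights now [7 6 4 4 4], max=7

Answer: 0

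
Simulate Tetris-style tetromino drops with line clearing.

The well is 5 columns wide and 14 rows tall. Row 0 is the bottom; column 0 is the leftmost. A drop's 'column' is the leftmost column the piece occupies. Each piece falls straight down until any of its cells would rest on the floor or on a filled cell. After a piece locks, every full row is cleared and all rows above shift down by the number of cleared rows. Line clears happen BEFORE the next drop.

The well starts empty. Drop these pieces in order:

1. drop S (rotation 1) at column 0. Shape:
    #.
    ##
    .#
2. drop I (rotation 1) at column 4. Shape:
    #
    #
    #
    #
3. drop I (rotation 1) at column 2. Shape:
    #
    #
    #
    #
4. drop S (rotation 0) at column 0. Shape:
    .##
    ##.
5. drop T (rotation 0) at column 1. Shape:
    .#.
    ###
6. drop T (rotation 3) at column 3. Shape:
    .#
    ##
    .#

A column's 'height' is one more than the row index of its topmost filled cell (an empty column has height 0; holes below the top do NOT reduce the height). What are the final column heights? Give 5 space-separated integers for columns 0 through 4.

Answer: 4 6 7 7 8

Derivation:
Drop 1: S rot1 at col 0 lands with bottom-row=0; cleared 0 line(s) (total 0); column heights now [3 2 0 0 0], max=3
Drop 2: I rot1 at col 4 lands with bottom-row=0; cleared 0 line(s) (total 0); column heights now [3 2 0 0 4], max=4
Drop 3: I rot1 at col 2 lands with bottom-row=0; cleared 0 line(s) (total 0); column heights now [3 2 4 0 4], max=4
Drop 4: S rot0 at col 0 lands with bottom-row=3; cleared 0 line(s) (total 0); column heights now [4 5 5 0 4], max=5
Drop 5: T rot0 at col 1 lands with bottom-row=5; cleared 0 line(s) (total 0); column heights now [4 6 7 6 4], max=7
Drop 6: T rot3 at col 3 lands with bottom-row=5; cleared 0 line(s) (total 0); column heights now [4 6 7 7 8], max=8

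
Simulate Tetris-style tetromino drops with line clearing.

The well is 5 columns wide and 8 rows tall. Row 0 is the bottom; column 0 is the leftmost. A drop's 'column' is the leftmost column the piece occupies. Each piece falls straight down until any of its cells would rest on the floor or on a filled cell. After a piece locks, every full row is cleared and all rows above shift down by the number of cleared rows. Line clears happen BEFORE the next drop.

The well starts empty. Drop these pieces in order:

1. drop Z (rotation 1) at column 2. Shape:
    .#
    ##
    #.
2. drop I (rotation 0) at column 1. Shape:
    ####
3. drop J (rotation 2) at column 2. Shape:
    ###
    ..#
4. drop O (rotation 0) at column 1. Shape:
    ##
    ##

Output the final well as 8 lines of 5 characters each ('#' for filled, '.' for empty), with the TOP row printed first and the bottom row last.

Drop 1: Z rot1 at col 2 lands with bottom-row=0; cleared 0 line(s) (total 0); column heights now [0 0 2 3 0], max=3
Drop 2: I rot0 at col 1 lands with bottom-row=3; cleared 0 line(s) (total 0); column heights now [0 4 4 4 4], max=4
Drop 3: J rot2 at col 2 lands with bottom-row=4; cleared 0 line(s) (total 0); column heights now [0 4 6 6 6], max=6
Drop 4: O rot0 at col 1 lands with bottom-row=6; cleared 0 line(s) (total 0); column heights now [0 8 8 6 6], max=8

Answer: .##..
.##..
..###
....#
.####
...#.
..##.
..#..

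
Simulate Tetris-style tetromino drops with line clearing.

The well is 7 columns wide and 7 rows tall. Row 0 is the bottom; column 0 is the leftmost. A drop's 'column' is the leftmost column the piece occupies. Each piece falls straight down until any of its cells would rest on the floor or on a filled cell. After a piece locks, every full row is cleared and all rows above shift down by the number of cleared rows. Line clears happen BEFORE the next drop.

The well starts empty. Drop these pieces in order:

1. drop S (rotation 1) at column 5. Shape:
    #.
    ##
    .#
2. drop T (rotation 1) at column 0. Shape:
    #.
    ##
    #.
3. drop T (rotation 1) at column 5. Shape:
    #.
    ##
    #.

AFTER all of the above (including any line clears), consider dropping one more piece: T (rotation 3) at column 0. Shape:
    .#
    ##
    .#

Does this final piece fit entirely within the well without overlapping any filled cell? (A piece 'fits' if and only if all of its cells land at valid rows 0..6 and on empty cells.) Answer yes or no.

Answer: yes

Derivation:
Drop 1: S rot1 at col 5 lands with bottom-row=0; cleared 0 line(s) (total 0); column heights now [0 0 0 0 0 3 2], max=3
Drop 2: T rot1 at col 0 lands with bottom-row=0; cleared 0 line(s) (total 0); column heights now [3 2 0 0 0 3 2], max=3
Drop 3: T rot1 at col 5 lands with bottom-row=3; cleared 0 line(s) (total 0); column heights now [3 2 0 0 0 6 5], max=6
Test piece T rot3 at col 0 (width 2): heights before test = [3 2 0 0 0 6 5]; fits = True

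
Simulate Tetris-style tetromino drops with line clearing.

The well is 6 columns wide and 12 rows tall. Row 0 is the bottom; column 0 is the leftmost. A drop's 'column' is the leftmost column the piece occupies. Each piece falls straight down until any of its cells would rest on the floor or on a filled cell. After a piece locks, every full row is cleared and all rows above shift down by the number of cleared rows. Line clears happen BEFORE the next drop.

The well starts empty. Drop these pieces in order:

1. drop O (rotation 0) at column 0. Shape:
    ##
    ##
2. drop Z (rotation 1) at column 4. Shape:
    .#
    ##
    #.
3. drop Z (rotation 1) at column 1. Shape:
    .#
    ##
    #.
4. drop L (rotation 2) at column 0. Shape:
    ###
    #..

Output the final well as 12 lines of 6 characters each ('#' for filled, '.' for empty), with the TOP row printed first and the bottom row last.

Drop 1: O rot0 at col 0 lands with bottom-row=0; cleared 0 line(s) (total 0); column heights now [2 2 0 0 0 0], max=2
Drop 2: Z rot1 at col 4 lands with bottom-row=0; cleared 0 line(s) (total 0); column heights now [2 2 0 0 2 3], max=3
Drop 3: Z rot1 at col 1 lands with bottom-row=2; cleared 0 line(s) (total 0); column heights now [2 4 5 0 2 3], max=5
Drop 4: L rot2 at col 0 lands with bottom-row=4; cleared 0 line(s) (total 0); column heights now [6 6 6 0 2 3], max=6

Answer: ......
......
......
......
......
......
###...
#.#...
.##...
.#...#
##..##
##..#.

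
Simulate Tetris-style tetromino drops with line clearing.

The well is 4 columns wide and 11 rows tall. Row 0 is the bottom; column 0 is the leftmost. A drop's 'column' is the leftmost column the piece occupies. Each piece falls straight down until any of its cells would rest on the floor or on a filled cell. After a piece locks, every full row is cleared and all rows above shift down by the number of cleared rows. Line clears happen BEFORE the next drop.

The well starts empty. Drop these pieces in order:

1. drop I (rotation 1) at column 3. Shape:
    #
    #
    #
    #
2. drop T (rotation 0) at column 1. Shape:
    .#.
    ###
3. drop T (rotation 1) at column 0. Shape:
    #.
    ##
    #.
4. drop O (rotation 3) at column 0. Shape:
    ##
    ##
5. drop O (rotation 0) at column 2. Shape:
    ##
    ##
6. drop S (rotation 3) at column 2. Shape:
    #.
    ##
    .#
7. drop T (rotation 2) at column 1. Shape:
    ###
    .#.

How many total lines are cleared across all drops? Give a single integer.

Answer: 2

Derivation:
Drop 1: I rot1 at col 3 lands with bottom-row=0; cleared 0 line(s) (total 0); column heights now [0 0 0 4], max=4
Drop 2: T rot0 at col 1 lands with bottom-row=4; cleared 0 line(s) (total 0); column heights now [0 5 6 5], max=6
Drop 3: T rot1 at col 0 lands with bottom-row=4; cleared 1 line(s) (total 1); column heights now [6 5 5 4], max=6
Drop 4: O rot3 at col 0 lands with bottom-row=6; cleared 0 line(s) (total 1); column heights now [8 8 5 4], max=8
Drop 5: O rot0 at col 2 lands with bottom-row=5; cleared 1 line(s) (total 2); column heights now [7 7 6 6], max=7
Drop 6: S rot3 at col 2 lands with bottom-row=6; cleared 0 line(s) (total 2); column heights now [7 7 9 8], max=9
Drop 7: T rot2 at col 1 lands with bottom-row=9; cleared 0 line(s) (total 2); column heights now [7 11 11 11], max=11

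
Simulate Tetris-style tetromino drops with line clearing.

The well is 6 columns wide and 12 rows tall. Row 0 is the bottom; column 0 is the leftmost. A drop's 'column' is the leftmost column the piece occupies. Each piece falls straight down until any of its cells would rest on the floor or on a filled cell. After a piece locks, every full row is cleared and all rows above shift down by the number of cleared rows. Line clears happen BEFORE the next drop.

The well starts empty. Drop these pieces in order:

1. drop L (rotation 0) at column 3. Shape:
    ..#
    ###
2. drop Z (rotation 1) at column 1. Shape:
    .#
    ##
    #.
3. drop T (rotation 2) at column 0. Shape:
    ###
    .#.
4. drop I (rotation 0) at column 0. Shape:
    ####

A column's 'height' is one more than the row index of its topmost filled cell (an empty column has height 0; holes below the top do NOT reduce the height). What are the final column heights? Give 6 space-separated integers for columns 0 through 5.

Drop 1: L rot0 at col 3 lands with bottom-row=0; cleared 0 line(s) (total 0); column heights now [0 0 0 1 1 2], max=2
Drop 2: Z rot1 at col 1 lands with bottom-row=0; cleared 0 line(s) (total 0); column heights now [0 2 3 1 1 2], max=3
Drop 3: T rot2 at col 0 lands with bottom-row=2; cleared 0 line(s) (total 0); column heights now [4 4 4 1 1 2], max=4
Drop 4: I rot0 at col 0 lands with bottom-row=4; cleared 0 line(s) (total 0); column heights now [5 5 5 5 1 2], max=5

Answer: 5 5 5 5 1 2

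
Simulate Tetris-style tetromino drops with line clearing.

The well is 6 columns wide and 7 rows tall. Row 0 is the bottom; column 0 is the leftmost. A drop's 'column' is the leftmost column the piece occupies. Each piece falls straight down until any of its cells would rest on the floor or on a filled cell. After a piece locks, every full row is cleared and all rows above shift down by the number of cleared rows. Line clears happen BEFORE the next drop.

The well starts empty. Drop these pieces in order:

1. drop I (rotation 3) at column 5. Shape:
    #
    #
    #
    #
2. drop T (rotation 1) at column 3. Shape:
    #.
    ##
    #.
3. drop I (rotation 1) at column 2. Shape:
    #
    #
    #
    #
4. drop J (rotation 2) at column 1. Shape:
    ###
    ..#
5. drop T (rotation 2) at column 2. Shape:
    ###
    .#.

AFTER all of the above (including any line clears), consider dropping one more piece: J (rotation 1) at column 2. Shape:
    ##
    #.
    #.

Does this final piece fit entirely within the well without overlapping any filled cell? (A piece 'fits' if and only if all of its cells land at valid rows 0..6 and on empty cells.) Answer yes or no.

Answer: no

Derivation:
Drop 1: I rot3 at col 5 lands with bottom-row=0; cleared 0 line(s) (total 0); column heights now [0 0 0 0 0 4], max=4
Drop 2: T rot1 at col 3 lands with bottom-row=0; cleared 0 line(s) (total 0); column heights now [0 0 0 3 2 4], max=4
Drop 3: I rot1 at col 2 lands with bottom-row=0; cleared 0 line(s) (total 0); column heights now [0 0 4 3 2 4], max=4
Drop 4: J rot2 at col 1 lands with bottom-row=3; cleared 0 line(s) (total 0); column heights now [0 5 5 5 2 4], max=5
Drop 5: T rot2 at col 2 lands with bottom-row=5; cleared 0 line(s) (total 0); column heights now [0 5 7 7 7 4], max=7
Test piece J rot1 at col 2 (width 2): heights before test = [0 5 7 7 7 4]; fits = False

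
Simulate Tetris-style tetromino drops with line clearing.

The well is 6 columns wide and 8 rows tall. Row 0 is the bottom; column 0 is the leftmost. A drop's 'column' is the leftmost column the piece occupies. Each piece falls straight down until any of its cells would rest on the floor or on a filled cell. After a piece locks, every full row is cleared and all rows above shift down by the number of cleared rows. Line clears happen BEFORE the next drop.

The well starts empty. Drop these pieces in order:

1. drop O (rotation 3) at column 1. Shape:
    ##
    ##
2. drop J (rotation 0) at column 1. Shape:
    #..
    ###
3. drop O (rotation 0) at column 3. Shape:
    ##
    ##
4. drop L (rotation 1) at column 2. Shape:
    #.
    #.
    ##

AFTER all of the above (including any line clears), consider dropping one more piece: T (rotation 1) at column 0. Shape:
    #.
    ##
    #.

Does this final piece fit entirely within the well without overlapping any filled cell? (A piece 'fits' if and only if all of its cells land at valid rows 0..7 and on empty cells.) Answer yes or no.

Drop 1: O rot3 at col 1 lands with bottom-row=0; cleared 0 line(s) (total 0); column heights now [0 2 2 0 0 0], max=2
Drop 2: J rot0 at col 1 lands with bottom-row=2; cleared 0 line(s) (total 0); column heights now [0 4 3 3 0 0], max=4
Drop 3: O rot0 at col 3 lands with bottom-row=3; cleared 0 line(s) (total 0); column heights now [0 4 3 5 5 0], max=5
Drop 4: L rot1 at col 2 lands with bottom-row=5; cleared 0 line(s) (total 0); column heights now [0 4 8 6 5 0], max=8
Test piece T rot1 at col 0 (width 2): heights before test = [0 4 8 6 5 0]; fits = True

Answer: yes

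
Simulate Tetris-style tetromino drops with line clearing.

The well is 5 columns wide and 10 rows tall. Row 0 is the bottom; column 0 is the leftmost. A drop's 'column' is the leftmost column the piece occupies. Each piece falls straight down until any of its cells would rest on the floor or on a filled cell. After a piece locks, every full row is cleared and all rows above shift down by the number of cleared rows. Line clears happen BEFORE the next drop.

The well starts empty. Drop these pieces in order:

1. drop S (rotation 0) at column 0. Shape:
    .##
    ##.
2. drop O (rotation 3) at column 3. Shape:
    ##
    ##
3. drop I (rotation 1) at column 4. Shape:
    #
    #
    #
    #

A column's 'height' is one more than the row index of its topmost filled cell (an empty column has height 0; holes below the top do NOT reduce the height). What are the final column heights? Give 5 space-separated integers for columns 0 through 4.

Answer: 1 2 2 2 6

Derivation:
Drop 1: S rot0 at col 0 lands with bottom-row=0; cleared 0 line(s) (total 0); column heights now [1 2 2 0 0], max=2
Drop 2: O rot3 at col 3 lands with bottom-row=0; cleared 0 line(s) (total 0); column heights now [1 2 2 2 2], max=2
Drop 3: I rot1 at col 4 lands with bottom-row=2; cleared 0 line(s) (total 0); column heights now [1 2 2 2 6], max=6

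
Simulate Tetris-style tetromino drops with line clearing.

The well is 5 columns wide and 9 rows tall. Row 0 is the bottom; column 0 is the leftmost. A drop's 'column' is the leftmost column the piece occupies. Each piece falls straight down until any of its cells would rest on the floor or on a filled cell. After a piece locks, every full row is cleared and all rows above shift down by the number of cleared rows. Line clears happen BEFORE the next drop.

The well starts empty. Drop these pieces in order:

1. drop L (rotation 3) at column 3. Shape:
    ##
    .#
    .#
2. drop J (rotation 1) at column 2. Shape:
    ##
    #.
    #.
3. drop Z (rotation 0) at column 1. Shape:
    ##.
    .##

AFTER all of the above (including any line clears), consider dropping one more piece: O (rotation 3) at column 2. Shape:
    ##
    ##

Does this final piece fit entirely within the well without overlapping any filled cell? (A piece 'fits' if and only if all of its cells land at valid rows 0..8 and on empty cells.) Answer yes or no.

Answer: yes

Derivation:
Drop 1: L rot3 at col 3 lands with bottom-row=0; cleared 0 line(s) (total 0); column heights now [0 0 0 3 3], max=3
Drop 2: J rot1 at col 2 lands with bottom-row=1; cleared 0 line(s) (total 0); column heights now [0 0 4 4 3], max=4
Drop 3: Z rot0 at col 1 lands with bottom-row=4; cleared 0 line(s) (total 0); column heights now [0 6 6 5 3], max=6
Test piece O rot3 at col 2 (width 2): heights before test = [0 6 6 5 3]; fits = True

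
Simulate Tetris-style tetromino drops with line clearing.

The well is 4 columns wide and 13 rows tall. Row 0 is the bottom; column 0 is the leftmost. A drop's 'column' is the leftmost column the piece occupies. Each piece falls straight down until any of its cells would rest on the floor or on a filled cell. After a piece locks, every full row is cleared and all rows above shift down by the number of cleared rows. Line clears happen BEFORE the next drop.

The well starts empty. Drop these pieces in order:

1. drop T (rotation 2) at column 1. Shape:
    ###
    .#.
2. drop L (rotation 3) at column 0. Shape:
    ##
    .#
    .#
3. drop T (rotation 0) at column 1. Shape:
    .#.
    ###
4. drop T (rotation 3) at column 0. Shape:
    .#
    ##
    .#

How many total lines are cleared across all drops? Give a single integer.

Answer: 0

Derivation:
Drop 1: T rot2 at col 1 lands with bottom-row=0; cleared 0 line(s) (total 0); column heights now [0 2 2 2], max=2
Drop 2: L rot3 at col 0 lands with bottom-row=2; cleared 0 line(s) (total 0); column heights now [5 5 2 2], max=5
Drop 3: T rot0 at col 1 lands with bottom-row=5; cleared 0 line(s) (total 0); column heights now [5 6 7 6], max=7
Drop 4: T rot3 at col 0 lands with bottom-row=6; cleared 0 line(s) (total 0); column heights now [8 9 7 6], max=9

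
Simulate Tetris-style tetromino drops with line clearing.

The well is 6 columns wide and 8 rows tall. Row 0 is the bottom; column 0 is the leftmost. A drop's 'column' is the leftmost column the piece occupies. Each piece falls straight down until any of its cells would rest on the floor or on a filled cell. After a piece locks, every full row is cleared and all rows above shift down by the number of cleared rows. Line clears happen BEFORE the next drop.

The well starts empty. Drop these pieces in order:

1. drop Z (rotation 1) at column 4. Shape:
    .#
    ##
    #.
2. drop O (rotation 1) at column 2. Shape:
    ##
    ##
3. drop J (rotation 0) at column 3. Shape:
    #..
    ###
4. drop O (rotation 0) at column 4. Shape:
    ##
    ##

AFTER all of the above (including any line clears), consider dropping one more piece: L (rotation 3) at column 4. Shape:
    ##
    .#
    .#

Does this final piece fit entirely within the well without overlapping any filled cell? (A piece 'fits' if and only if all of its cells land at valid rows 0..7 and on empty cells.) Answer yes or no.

Drop 1: Z rot1 at col 4 lands with bottom-row=0; cleared 0 line(s) (total 0); column heights now [0 0 0 0 2 3], max=3
Drop 2: O rot1 at col 2 lands with bottom-row=0; cleared 0 line(s) (total 0); column heights now [0 0 2 2 2 3], max=3
Drop 3: J rot0 at col 3 lands with bottom-row=3; cleared 0 line(s) (total 0); column heights now [0 0 2 5 4 4], max=5
Drop 4: O rot0 at col 4 lands with bottom-row=4; cleared 0 line(s) (total 0); column heights now [0 0 2 5 6 6], max=6
Test piece L rot3 at col 4 (width 2): heights before test = [0 0 2 5 6 6]; fits = False

Answer: no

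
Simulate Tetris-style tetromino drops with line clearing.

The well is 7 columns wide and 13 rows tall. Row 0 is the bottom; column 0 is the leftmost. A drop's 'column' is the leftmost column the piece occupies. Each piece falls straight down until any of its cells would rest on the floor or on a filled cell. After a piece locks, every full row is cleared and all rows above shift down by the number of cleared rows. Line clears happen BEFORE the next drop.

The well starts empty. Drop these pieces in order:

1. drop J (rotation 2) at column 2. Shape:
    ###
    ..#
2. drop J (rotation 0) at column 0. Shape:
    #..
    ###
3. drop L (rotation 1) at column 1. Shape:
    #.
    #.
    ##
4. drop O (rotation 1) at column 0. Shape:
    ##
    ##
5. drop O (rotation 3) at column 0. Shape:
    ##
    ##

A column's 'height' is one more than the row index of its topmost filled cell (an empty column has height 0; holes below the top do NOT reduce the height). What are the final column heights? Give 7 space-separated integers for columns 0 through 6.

Answer: 10 10 4 2 2 0 0

Derivation:
Drop 1: J rot2 at col 2 lands with bottom-row=0; cleared 0 line(s) (total 0); column heights now [0 0 2 2 2 0 0], max=2
Drop 2: J rot0 at col 0 lands with bottom-row=2; cleared 0 line(s) (total 0); column heights now [4 3 3 2 2 0 0], max=4
Drop 3: L rot1 at col 1 lands with bottom-row=3; cleared 0 line(s) (total 0); column heights now [4 6 4 2 2 0 0], max=6
Drop 4: O rot1 at col 0 lands with bottom-row=6; cleared 0 line(s) (total 0); column heights now [8 8 4 2 2 0 0], max=8
Drop 5: O rot3 at col 0 lands with bottom-row=8; cleared 0 line(s) (total 0); column heights now [10 10 4 2 2 0 0], max=10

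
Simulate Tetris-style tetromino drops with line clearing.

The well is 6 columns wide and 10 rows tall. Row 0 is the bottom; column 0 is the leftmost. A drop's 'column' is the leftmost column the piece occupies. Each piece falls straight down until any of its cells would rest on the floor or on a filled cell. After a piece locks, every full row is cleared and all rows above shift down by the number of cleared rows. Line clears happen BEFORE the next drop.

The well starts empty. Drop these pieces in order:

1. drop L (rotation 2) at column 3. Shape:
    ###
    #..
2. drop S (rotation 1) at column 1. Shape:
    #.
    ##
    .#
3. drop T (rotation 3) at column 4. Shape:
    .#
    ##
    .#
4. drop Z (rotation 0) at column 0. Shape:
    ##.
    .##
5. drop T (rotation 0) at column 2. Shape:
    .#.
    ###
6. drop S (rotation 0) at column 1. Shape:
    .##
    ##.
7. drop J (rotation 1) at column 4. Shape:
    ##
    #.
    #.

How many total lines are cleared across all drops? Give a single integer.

Drop 1: L rot2 at col 3 lands with bottom-row=0; cleared 0 line(s) (total 0); column heights now [0 0 0 2 2 2], max=2
Drop 2: S rot1 at col 1 lands with bottom-row=0; cleared 0 line(s) (total 0); column heights now [0 3 2 2 2 2], max=3
Drop 3: T rot3 at col 4 lands with bottom-row=2; cleared 0 line(s) (total 0); column heights now [0 3 2 2 4 5], max=5
Drop 4: Z rot0 at col 0 lands with bottom-row=3; cleared 0 line(s) (total 0); column heights now [5 5 4 2 4 5], max=5
Drop 5: T rot0 at col 2 lands with bottom-row=4; cleared 1 line(s) (total 1); column heights now [0 4 4 5 4 4], max=5
Drop 6: S rot0 at col 1 lands with bottom-row=4; cleared 0 line(s) (total 1); column heights now [0 5 6 6 4 4], max=6
Drop 7: J rot1 at col 4 lands with bottom-row=4; cleared 0 line(s) (total 1); column heights now [0 5 6 6 7 7], max=7

Answer: 1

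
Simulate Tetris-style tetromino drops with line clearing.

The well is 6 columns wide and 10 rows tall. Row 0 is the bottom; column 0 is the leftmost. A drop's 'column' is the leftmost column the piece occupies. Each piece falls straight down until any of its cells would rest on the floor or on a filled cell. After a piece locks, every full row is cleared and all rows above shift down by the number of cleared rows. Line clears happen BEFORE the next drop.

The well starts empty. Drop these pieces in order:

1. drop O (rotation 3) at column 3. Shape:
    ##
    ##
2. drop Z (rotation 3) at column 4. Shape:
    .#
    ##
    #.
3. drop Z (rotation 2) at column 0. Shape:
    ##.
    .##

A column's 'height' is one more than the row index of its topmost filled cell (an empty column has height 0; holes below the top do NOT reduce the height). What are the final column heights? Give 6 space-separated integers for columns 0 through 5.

Answer: 2 2 1 2 4 5

Derivation:
Drop 1: O rot3 at col 3 lands with bottom-row=0; cleared 0 line(s) (total 0); column heights now [0 0 0 2 2 0], max=2
Drop 2: Z rot3 at col 4 lands with bottom-row=2; cleared 0 line(s) (total 0); column heights now [0 0 0 2 4 5], max=5
Drop 3: Z rot2 at col 0 lands with bottom-row=0; cleared 0 line(s) (total 0); column heights now [2 2 1 2 4 5], max=5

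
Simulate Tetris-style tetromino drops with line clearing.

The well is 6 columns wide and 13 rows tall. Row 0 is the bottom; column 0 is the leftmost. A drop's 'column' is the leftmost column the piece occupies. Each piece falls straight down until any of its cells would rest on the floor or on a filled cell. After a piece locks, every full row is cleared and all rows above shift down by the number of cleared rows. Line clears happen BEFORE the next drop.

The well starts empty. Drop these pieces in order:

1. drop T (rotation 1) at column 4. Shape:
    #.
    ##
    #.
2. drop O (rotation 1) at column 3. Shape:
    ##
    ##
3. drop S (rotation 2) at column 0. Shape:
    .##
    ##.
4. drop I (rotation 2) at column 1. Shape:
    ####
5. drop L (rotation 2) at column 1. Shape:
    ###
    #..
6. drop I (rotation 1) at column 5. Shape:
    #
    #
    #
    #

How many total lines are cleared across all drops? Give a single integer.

Answer: 0

Derivation:
Drop 1: T rot1 at col 4 lands with bottom-row=0; cleared 0 line(s) (total 0); column heights now [0 0 0 0 3 2], max=3
Drop 2: O rot1 at col 3 lands with bottom-row=3; cleared 0 line(s) (total 0); column heights now [0 0 0 5 5 2], max=5
Drop 3: S rot2 at col 0 lands with bottom-row=0; cleared 0 line(s) (total 0); column heights now [1 2 2 5 5 2], max=5
Drop 4: I rot2 at col 1 lands with bottom-row=5; cleared 0 line(s) (total 0); column heights now [1 6 6 6 6 2], max=6
Drop 5: L rot2 at col 1 lands with bottom-row=6; cleared 0 line(s) (total 0); column heights now [1 8 8 8 6 2], max=8
Drop 6: I rot1 at col 5 lands with bottom-row=2; cleared 0 line(s) (total 0); column heights now [1 8 8 8 6 6], max=8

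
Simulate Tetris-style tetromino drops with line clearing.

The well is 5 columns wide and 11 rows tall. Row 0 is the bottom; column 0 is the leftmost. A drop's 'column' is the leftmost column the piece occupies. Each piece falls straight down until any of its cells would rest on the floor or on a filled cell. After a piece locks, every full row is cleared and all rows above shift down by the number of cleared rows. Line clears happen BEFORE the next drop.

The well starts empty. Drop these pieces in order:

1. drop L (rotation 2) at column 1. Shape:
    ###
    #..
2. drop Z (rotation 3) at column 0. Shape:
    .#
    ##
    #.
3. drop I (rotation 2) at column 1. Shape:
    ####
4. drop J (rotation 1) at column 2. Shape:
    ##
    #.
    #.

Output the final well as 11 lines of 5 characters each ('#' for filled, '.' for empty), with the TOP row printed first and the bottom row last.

Answer: .....
.....
.....
..##.
..#..
..#..
.####
.#...
##...
####.
.#...

Derivation:
Drop 1: L rot2 at col 1 lands with bottom-row=0; cleared 0 line(s) (total 0); column heights now [0 2 2 2 0], max=2
Drop 2: Z rot3 at col 0 lands with bottom-row=1; cleared 0 line(s) (total 0); column heights now [3 4 2 2 0], max=4
Drop 3: I rot2 at col 1 lands with bottom-row=4; cleared 0 line(s) (total 0); column heights now [3 5 5 5 5], max=5
Drop 4: J rot1 at col 2 lands with bottom-row=5; cleared 0 line(s) (total 0); column heights now [3 5 8 8 5], max=8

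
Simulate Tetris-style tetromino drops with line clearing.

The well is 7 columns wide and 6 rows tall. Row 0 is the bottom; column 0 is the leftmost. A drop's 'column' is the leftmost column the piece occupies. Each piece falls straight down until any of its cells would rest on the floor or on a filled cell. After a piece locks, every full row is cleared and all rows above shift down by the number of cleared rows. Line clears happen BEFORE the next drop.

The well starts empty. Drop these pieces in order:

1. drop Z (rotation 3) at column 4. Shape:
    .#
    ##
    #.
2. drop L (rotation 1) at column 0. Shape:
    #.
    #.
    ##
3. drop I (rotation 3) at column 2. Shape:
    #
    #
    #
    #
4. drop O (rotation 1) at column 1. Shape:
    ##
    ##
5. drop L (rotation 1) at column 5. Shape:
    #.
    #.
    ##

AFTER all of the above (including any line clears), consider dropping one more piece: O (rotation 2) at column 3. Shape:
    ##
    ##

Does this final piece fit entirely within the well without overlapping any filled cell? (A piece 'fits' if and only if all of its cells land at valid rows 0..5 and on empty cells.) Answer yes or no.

Answer: yes

Derivation:
Drop 1: Z rot3 at col 4 lands with bottom-row=0; cleared 0 line(s) (total 0); column heights now [0 0 0 0 2 3 0], max=3
Drop 2: L rot1 at col 0 lands with bottom-row=0; cleared 0 line(s) (total 0); column heights now [3 1 0 0 2 3 0], max=3
Drop 3: I rot3 at col 2 lands with bottom-row=0; cleared 0 line(s) (total 0); column heights now [3 1 4 0 2 3 0], max=4
Drop 4: O rot1 at col 1 lands with bottom-row=4; cleared 0 line(s) (total 0); column heights now [3 6 6 0 2 3 0], max=6
Drop 5: L rot1 at col 5 lands with bottom-row=3; cleared 0 line(s) (total 0); column heights now [3 6 6 0 2 6 4], max=6
Test piece O rot2 at col 3 (width 2): heights before test = [3 6 6 0 2 6 4]; fits = True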